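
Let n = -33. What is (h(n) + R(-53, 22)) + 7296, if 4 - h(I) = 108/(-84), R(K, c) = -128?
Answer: 50213/7 ≈ 7173.3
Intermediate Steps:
h(I) = 37/7 (h(I) = 4 - 108/(-84) = 4 - 108*(-1)/84 = 4 - 1*(-9/7) = 4 + 9/7 = 37/7)
(h(n) + R(-53, 22)) + 7296 = (37/7 - 128) + 7296 = -859/7 + 7296 = 50213/7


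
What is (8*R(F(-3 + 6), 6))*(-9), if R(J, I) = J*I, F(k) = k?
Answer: -1296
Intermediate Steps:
R(J, I) = I*J
(8*R(F(-3 + 6), 6))*(-9) = (8*(6*(-3 + 6)))*(-9) = (8*(6*3))*(-9) = (8*18)*(-9) = 144*(-9) = -1296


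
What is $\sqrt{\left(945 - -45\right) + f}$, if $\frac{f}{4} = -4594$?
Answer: $i \sqrt{17386} \approx 131.86 i$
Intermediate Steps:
$f = -18376$ ($f = 4 \left(-4594\right) = -18376$)
$\sqrt{\left(945 - -45\right) + f} = \sqrt{\left(945 - -45\right) - 18376} = \sqrt{\left(945 + 45\right) - 18376} = \sqrt{990 - 18376} = \sqrt{-17386} = i \sqrt{17386}$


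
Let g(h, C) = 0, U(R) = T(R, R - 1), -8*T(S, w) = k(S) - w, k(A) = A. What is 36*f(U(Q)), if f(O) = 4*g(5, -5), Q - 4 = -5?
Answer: 0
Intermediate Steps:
Q = -1 (Q = 4 - 5 = -1)
T(S, w) = -S/8 + w/8 (T(S, w) = -(S - w)/8 = -S/8 + w/8)
U(R) = -1/8 (U(R) = -R/8 + (R - 1)/8 = -R/8 + (-1 + R)/8 = -R/8 + (-1/8 + R/8) = -1/8)
f(O) = 0 (f(O) = 4*0 = 0)
36*f(U(Q)) = 36*0 = 0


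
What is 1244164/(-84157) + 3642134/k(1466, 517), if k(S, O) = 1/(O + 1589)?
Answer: 645512314361864/84157 ≈ 7.6703e+9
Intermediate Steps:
k(S, O) = 1/(1589 + O)
1244164/(-84157) + 3642134/k(1466, 517) = 1244164/(-84157) + 3642134/(1/(1589 + 517)) = 1244164*(-1/84157) + 3642134/(1/2106) = -1244164/84157 + 3642134/(1/2106) = -1244164/84157 + 3642134*2106 = -1244164/84157 + 7670334204 = 645512314361864/84157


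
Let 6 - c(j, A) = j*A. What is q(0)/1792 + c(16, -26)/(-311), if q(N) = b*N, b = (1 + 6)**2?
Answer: -422/311 ≈ -1.3569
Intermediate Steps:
b = 49 (b = 7**2 = 49)
q(N) = 49*N
c(j, A) = 6 - A*j (c(j, A) = 6 - j*A = 6 - A*j)
q(0)/1792 + c(16, -26)/(-311) = (49*0)/1792 + (6 - 1*(-26)*16)/(-311) = 0*(1/1792) + (6 + 416)*(-1/311) = 0 + 422*(-1/311) = 0 - 422/311 = -422/311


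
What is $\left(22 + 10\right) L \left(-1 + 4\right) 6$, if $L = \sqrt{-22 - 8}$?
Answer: $576 i \sqrt{30} \approx 3154.9 i$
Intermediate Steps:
$L = i \sqrt{30}$ ($L = \sqrt{-30} = i \sqrt{30} \approx 5.4772 i$)
$\left(22 + 10\right) L \left(-1 + 4\right) 6 = \left(22 + 10\right) i \sqrt{30} \left(-1 + 4\right) 6 = 32 i \sqrt{30} \cdot 3 \cdot 6 = 32 i \sqrt{30} \cdot 18 = 576 i \sqrt{30}$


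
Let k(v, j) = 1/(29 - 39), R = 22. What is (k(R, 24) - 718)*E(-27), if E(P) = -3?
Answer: 21543/10 ≈ 2154.3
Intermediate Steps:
k(v, j) = -1/10 (k(v, j) = 1/(-10) = -1/10)
(k(R, 24) - 718)*E(-27) = (-1/10 - 718)*(-3) = -7181/10*(-3) = 21543/10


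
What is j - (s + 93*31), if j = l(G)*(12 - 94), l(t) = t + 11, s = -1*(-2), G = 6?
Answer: -4279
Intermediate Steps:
s = 2
l(t) = 11 + t
j = -1394 (j = (11 + 6)*(12 - 94) = 17*(-82) = -1394)
j - (s + 93*31) = -1394 - (2 + 93*31) = -1394 - (2 + 2883) = -1394 - 1*2885 = -1394 - 2885 = -4279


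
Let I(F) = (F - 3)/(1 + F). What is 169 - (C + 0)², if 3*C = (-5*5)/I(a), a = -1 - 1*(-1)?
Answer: 13064/81 ≈ 161.28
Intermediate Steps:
a = 0 (a = -1 + 1 = 0)
I(F) = (-3 + F)/(1 + F)
C = 25/9 (C = ((-5*5)/(((-3 + 0)/(1 + 0))))/3 = (-25/(-3/1))/3 = (-25/(1*(-3)))/3 = (-25/(-3))/3 = (-25*(-⅓))/3 = (⅓)*(25/3) = 25/9 ≈ 2.7778)
169 - (C + 0)² = 169 - (25/9 + 0)² = 169 - (25/9)² = 169 - 1*625/81 = 169 - 625/81 = 13064/81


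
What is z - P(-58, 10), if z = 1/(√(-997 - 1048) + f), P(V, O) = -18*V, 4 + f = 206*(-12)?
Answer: -6402458800/6132621 - I*√2045/6132621 ≈ -1044.0 - 7.374e-6*I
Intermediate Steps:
f = -2476 (f = -4 + 206*(-12) = -4 - 2472 = -2476)
z = 1/(-2476 + I*√2045) (z = 1/(√(-997 - 1048) - 2476) = 1/(√(-2045) - 2476) = 1/(I*√2045 - 2476) = 1/(-2476 + I*√2045) ≈ -0.00040374 - 7.374e-6*I)
z - P(-58, 10) = (-2476/6132621 - I*√2045/6132621) - (-18)*(-58) = (-2476/6132621 - I*√2045/6132621) - 1*1044 = (-2476/6132621 - I*√2045/6132621) - 1044 = -6402458800/6132621 - I*√2045/6132621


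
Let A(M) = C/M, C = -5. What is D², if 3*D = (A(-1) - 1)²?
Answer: 256/9 ≈ 28.444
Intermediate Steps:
A(M) = -5/M
D = 16/3 (D = (-5/(-1) - 1)²/3 = (-5*(-1) - 1)²/3 = (5 - 1)²/3 = (⅓)*4² = (⅓)*16 = 16/3 ≈ 5.3333)
D² = (16/3)² = 256/9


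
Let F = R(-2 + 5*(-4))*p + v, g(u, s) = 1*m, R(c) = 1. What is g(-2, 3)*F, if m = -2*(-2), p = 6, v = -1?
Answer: 20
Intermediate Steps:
m = 4
g(u, s) = 4 (g(u, s) = 1*4 = 4)
F = 5 (F = 1*6 - 1 = 6 - 1 = 5)
g(-2, 3)*F = 4*5 = 20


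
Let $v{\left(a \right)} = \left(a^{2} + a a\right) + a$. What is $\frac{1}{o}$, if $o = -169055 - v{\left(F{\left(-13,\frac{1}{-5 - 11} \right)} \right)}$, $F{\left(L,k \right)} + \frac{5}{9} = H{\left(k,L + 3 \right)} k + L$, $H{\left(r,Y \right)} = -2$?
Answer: $- \frac{2592}{439090837} \approx -5.9031 \cdot 10^{-6}$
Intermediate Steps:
$F{\left(L,k \right)} = - \frac{5}{9} + L - 2 k$ ($F{\left(L,k \right)} = - \frac{5}{9} + \left(- 2 k + L\right) = - \frac{5}{9} + \left(L - 2 k\right) = - \frac{5}{9} + L - 2 k$)
$v{\left(a \right)} = a + 2 a^{2}$ ($v{\left(a \right)} = \left(a^{2} + a^{2}\right) + a = 2 a^{2} + a = a + 2 a^{2}$)
$o = - \frac{439090837}{2592}$ ($o = -169055 - \left(- \frac{5}{9} - 13 - \frac{2}{-5 - 11}\right) \left(1 + 2 \left(- \frac{5}{9} - 13 - \frac{2}{-5 - 11}\right)\right) = -169055 - \left(- \frac{5}{9} - 13 - \frac{2}{-16}\right) \left(1 + 2 \left(- \frac{5}{9} - 13 - \frac{2}{-16}\right)\right) = -169055 - \left(- \frac{5}{9} - 13 - - \frac{1}{8}\right) \left(1 + 2 \left(- \frac{5}{9} - 13 - - \frac{1}{8}\right)\right) = -169055 - \left(- \frac{5}{9} - 13 + \frac{1}{8}\right) \left(1 + 2 \left(- \frac{5}{9} - 13 + \frac{1}{8}\right)\right) = -169055 - - \frac{967 \left(1 + 2 \left(- \frac{967}{72}\right)\right)}{72} = -169055 - - \frac{967 \left(1 - \frac{967}{36}\right)}{72} = -169055 - \left(- \frac{967}{72}\right) \left(- \frac{931}{36}\right) = -169055 - \frac{900277}{2592} = - \frac{439090837}{2592} \approx -1.694 \cdot 10^{5}$)
$\frac{1}{o} = \frac{1}{- \frac{439090837}{2592}} = - \frac{2592}{439090837}$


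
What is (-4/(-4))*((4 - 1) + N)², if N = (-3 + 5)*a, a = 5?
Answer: 169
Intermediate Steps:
N = 10 (N = (-3 + 5)*5 = 2*5 = 10)
(-4/(-4))*((4 - 1) + N)² = (-4/(-4))*((4 - 1) + 10)² = (-4*(-¼))*(3 + 10)² = 1*13² = 1*169 = 169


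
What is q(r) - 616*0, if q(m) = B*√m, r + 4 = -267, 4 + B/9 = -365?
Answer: -3321*I*√271 ≈ -54671.0*I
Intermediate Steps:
B = -3321 (B = -36 + 9*(-365) = -36 - 3285 = -3321)
r = -271 (r = -4 - 267 = -271)
q(m) = -3321*√m
q(r) - 616*0 = -3321*I*√271 - 616*0 = -3321*I*√271 + 0 = -3321*I*√271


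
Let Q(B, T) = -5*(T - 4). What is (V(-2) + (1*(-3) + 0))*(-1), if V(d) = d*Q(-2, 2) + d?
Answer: 25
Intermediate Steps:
Q(B, T) = 20 - 5*T (Q(B, T) = -5*(-4 + T) = 20 - 5*T)
V(d) = 11*d (V(d) = d*(20 - 5*2) + d = d*(20 - 10) + d = d*10 + d = 10*d + d = 11*d)
(V(-2) + (1*(-3) + 0))*(-1) = (11*(-2) + (1*(-3) + 0))*(-1) = (-22 + (-3 + 0))*(-1) = (-22 - 3)*(-1) = -25*(-1) = 25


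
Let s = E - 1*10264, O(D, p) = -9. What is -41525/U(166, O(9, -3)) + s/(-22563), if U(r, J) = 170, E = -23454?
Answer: -8097361/33354 ≈ -242.77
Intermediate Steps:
s = -33718 (s = -23454 - 1*10264 = -23454 - 10264 = -33718)
-41525/U(166, O(9, -3)) + s/(-22563) = -41525/170 - 33718/(-22563) = -41525*1/170 - 33718*(-1/22563) = -8305/34 + 1466/981 = -8097361/33354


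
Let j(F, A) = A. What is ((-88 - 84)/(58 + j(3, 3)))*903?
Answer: -155316/61 ≈ -2546.2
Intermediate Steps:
((-88 - 84)/(58 + j(3, 3)))*903 = ((-88 - 84)/(58 + 3))*903 = -172/61*903 = -155316/61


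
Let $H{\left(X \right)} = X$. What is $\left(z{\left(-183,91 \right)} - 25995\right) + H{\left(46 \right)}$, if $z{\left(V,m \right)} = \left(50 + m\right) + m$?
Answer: $-25717$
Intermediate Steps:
$z{\left(V,m \right)} = 50 + 2 m$
$\left(z{\left(-183,91 \right)} - 25995\right) + H{\left(46 \right)} = \left(\left(50 + 2 \cdot 91\right) - 25995\right) + 46 = \left(\left(50 + 182\right) - 25995\right) + 46 = \left(232 - 25995\right) + 46 = -25763 + 46 = -25717$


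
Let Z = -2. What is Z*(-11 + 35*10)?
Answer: -678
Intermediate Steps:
Z*(-11 + 35*10) = -2*(-11 + 35*10) = -2*(-11 + 350) = -2*339 = -678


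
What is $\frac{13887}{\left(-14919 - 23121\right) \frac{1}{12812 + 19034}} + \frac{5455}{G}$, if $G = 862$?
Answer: $- \frac{31750669027}{2732540} \approx -11619.0$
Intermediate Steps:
$\frac{13887}{\left(-14919 - 23121\right) \frac{1}{12812 + 19034}} + \frac{5455}{G} = \frac{13887}{\left(-14919 - 23121\right) \frac{1}{12812 + 19034}} + \frac{5455}{862} = \frac{13887}{\left(-38040\right) \frac{1}{31846}} + 5455 \cdot \frac{1}{862} = \frac{13887}{\left(-38040\right) \frac{1}{31846}} + \frac{5455}{862} = \frac{13887}{- \frac{19020}{15923}} + \frac{5455}{862} = 13887 \left(- \frac{15923}{19020}\right) + \frac{5455}{862} = - \frac{73707567}{6340} + \frac{5455}{862} = - \frac{31750669027}{2732540}$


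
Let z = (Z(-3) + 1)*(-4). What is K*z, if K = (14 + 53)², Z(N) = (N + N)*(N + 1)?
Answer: -233428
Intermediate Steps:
Z(N) = 2*N*(1 + N) (Z(N) = (2*N)*(1 + N) = 2*N*(1 + N))
K = 4489 (K = 67² = 4489)
z = -52 (z = (2*(-3)*(1 - 3) + 1)*(-4) = (2*(-3)*(-2) + 1)*(-4) = (12 + 1)*(-4) = 13*(-4) = -52)
K*z = 4489*(-52) = -233428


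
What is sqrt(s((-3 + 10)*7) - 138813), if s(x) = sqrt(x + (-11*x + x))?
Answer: sqrt(-138813 + 21*I) ≈ 0.028 + 372.58*I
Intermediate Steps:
s(x) = 3*sqrt(-x) (s(x) = sqrt(x - 10*x) = sqrt(-9*x) = 3*sqrt(-x))
sqrt(s((-3 + 10)*7) - 138813) = sqrt(3*sqrt(-(-3 + 10)*7) - 138813) = sqrt(3*sqrt(-7*7) - 138813) = sqrt(3*sqrt(-1*49) - 138813) = sqrt(3*sqrt(-49) - 138813) = sqrt(3*(7*I) - 138813) = sqrt(21*I - 138813) = sqrt(-138813 + 21*I)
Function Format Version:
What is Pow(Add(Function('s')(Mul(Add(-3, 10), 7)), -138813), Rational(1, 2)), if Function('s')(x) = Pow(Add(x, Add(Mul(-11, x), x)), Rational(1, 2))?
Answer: Pow(Add(-138813, Mul(21, I)), Rational(1, 2)) ≈ Add(0.028, Mul(372.58, I))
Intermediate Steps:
Function('s')(x) = Mul(3, Pow(Mul(-1, x), Rational(1, 2))) (Function('s')(x) = Pow(Add(x, Mul(-10, x)), Rational(1, 2)) = Pow(Mul(-9, x), Rational(1, 2)) = Mul(3, Pow(Mul(-1, x), Rational(1, 2))))
Pow(Add(Function('s')(Mul(Add(-3, 10), 7)), -138813), Rational(1, 2)) = Pow(Add(Mul(3, Pow(Mul(-1, Mul(Add(-3, 10), 7)), Rational(1, 2))), -138813), Rational(1, 2)) = Pow(Add(Mul(3, Pow(Mul(-1, Mul(7, 7)), Rational(1, 2))), -138813), Rational(1, 2)) = Pow(Add(Mul(3, Pow(Mul(-1, 49), Rational(1, 2))), -138813), Rational(1, 2)) = Pow(Add(Mul(3, Pow(-49, Rational(1, 2))), -138813), Rational(1, 2)) = Pow(Add(Mul(3, Mul(7, I)), -138813), Rational(1, 2)) = Pow(Add(Mul(21, I), -138813), Rational(1, 2)) = Pow(Add(-138813, Mul(21, I)), Rational(1, 2))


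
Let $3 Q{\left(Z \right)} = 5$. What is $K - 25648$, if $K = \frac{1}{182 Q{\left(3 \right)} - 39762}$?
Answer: $- \frac{3036107651}{118376} \approx -25648.0$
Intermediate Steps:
$Q{\left(Z \right)} = \frac{5}{3}$ ($Q{\left(Z \right)} = \frac{1}{3} \cdot 5 = \frac{5}{3}$)
$K = - \frac{3}{118376}$ ($K = \frac{1}{182 \cdot \frac{5}{3} - 39762} = \frac{1}{\frac{910}{3} - 39762} = \frac{1}{- \frac{118376}{3}} = - \frac{3}{118376} \approx -2.5343 \cdot 10^{-5}$)
$K - 25648 = - \frac{3}{118376} - 25648 = - \frac{3036107651}{118376}$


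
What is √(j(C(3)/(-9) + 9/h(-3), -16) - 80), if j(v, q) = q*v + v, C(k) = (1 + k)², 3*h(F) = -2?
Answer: √5370/6 ≈ 12.213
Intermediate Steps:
h(F) = -⅔ (h(F) = (⅓)*(-2) = -⅔)
j(v, q) = v + q*v
√(j(C(3)/(-9) + 9/h(-3), -16) - 80) = √(((1 + 3)²/(-9) + 9/(-⅔))*(1 - 16) - 80) = √((4²*(-⅑) + 9*(-3/2))*(-15) - 80) = √((16*(-⅑) - 27/2)*(-15) - 80) = √((-16/9 - 27/2)*(-15) - 80) = √(-275/18*(-15) - 80) = √(1375/6 - 80) = √(895/6) = √5370/6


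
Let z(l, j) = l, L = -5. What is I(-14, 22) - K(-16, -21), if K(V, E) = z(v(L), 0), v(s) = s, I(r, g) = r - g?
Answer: -31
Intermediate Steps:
K(V, E) = -5
I(-14, 22) - K(-16, -21) = (-14 - 1*22) - 1*(-5) = (-14 - 22) + 5 = -36 + 5 = -31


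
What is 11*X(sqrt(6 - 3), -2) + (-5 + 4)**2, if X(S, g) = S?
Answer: 1 + 11*sqrt(3) ≈ 20.053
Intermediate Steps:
11*X(sqrt(6 - 3), -2) + (-5 + 4)**2 = 11*sqrt(6 - 3) + (-5 + 4)**2 = 11*sqrt(3) + (-1)**2 = 11*sqrt(3) + 1 = 1 + 11*sqrt(3)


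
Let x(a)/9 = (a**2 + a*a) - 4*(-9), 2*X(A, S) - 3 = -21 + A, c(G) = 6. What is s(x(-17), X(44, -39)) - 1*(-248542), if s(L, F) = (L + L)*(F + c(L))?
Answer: 458530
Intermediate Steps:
X(A, S) = -9 + A/2 (X(A, S) = 3/2 + (-21 + A)/2 = 3/2 + (-21/2 + A/2) = -9 + A/2)
x(a) = 324 + 18*a**2 (x(a) = 9*((a**2 + a*a) - 4*(-9)) = 9*((a**2 + a**2) + 36) = 9*(2*a**2 + 36) = 9*(36 + 2*a**2) = 324 + 18*a**2)
s(L, F) = 2*L*(6 + F) (s(L, F) = (L + L)*(F + 6) = (2*L)*(6 + F) = 2*L*(6 + F))
s(x(-17), X(44, -39)) - 1*(-248542) = 2*(324 + 18*(-17)**2)*(6 + (-9 + (1/2)*44)) - 1*(-248542) = 2*(324 + 18*289)*(6 + (-9 + 22)) + 248542 = 2*(324 + 5202)*(6 + 13) + 248542 = 2*5526*19 + 248542 = 209988 + 248542 = 458530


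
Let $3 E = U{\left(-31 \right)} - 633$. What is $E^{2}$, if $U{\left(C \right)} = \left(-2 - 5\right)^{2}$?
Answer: $\frac{341056}{9} \approx 37895.0$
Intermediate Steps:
$U{\left(C \right)} = 49$ ($U{\left(C \right)} = \left(-7\right)^{2} = 49$)
$E = - \frac{584}{3}$ ($E = \frac{49 - 633}{3} = \frac{1}{3} \left(-584\right) = - \frac{584}{3} \approx -194.67$)
$E^{2} = \left(- \frac{584}{3}\right)^{2} = \frac{341056}{9}$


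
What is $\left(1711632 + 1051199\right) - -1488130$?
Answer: $4250961$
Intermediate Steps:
$\left(1711632 + 1051199\right) - -1488130 = 2762831 + 1488130 = 4250961$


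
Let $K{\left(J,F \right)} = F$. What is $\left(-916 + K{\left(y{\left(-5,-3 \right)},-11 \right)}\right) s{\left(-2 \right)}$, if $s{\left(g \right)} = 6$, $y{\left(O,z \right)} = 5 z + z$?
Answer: $-5562$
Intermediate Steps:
$y{\left(O,z \right)} = 6 z$
$\left(-916 + K{\left(y{\left(-5,-3 \right)},-11 \right)}\right) s{\left(-2 \right)} = \left(-916 - 11\right) 6 = \left(-927\right) 6 = -5562$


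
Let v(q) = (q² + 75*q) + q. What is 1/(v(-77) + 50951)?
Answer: 1/51028 ≈ 1.9597e-5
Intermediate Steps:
v(q) = q² + 76*q
1/(v(-77) + 50951) = 1/(-77*(76 - 77) + 50951) = 1/(-77*(-1) + 50951) = 1/(77 + 50951) = 1/51028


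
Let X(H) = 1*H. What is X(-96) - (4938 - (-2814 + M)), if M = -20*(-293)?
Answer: -1988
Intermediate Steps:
M = 5860
X(H) = H
X(-96) - (4938 - (-2814 + M)) = -96 - (4938 - (-2814 + 5860)) = -96 - (4938 - 1*3046) = -96 - (4938 - 3046) = -96 - 1*1892 = -96 - 1892 = -1988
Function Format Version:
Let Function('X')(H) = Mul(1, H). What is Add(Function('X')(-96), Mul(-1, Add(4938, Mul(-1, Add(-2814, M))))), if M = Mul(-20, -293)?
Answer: -1988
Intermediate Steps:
M = 5860
Function('X')(H) = H
Add(Function('X')(-96), Mul(-1, Add(4938, Mul(-1, Add(-2814, M))))) = Add(-96, Mul(-1, Add(4938, Mul(-1, Add(-2814, 5860))))) = Add(-96, Mul(-1, Add(4938, Mul(-1, 3046)))) = Add(-96, Mul(-1, Add(4938, -3046))) = Add(-96, Mul(-1, 1892)) = Add(-96, -1892) = -1988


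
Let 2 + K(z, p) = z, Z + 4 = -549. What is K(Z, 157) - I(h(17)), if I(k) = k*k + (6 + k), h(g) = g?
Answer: -867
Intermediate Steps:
Z = -553 (Z = -4 - 549 = -553)
K(z, p) = -2 + z
I(k) = 6 + k + k² (I(k) = k² + (6 + k) = 6 + k + k²)
K(Z, 157) - I(h(17)) = (-2 - 553) - (6 + 17 + 17²) = -555 - (6 + 17 + 289) = -555 - 1*312 = -555 - 312 = -867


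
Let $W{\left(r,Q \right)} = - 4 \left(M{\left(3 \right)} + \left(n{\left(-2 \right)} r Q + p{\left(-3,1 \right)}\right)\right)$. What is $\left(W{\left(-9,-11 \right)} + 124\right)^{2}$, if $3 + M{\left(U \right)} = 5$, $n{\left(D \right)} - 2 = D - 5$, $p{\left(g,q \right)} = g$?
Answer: $4443664$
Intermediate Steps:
$n{\left(D \right)} = -3 + D$ ($n{\left(D \right)} = 2 + \left(D - 5\right) = 2 + \left(-5 + D\right) = -3 + D$)
$M{\left(U \right)} = 2$ ($M{\left(U \right)} = -3 + 5 = 2$)
$W{\left(r,Q \right)} = 4 + 20 Q r$ ($W{\left(r,Q \right)} = - 4 \left(2 + \left(\left(-3 - 2\right) r Q - 3\right)\right) = - 4 \left(2 + \left(- 5 r Q - 3\right)\right) = - 4 \left(2 - \left(3 + 5 Q r\right)\right) = - 4 \left(-1 - 5 Q r\right) = 4 + 20 Q r$)
$\left(W{\left(-9,-11 \right)} + 124\right)^{2} = \left(\left(4 + 20 \left(-11\right) \left(-9\right)\right) + 124\right)^{2} = \left(\left(4 + 1980\right) + 124\right)^{2} = \left(1984 + 124\right)^{2} = 2108^{2} = 4443664$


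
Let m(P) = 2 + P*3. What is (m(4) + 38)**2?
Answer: 2704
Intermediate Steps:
m(P) = 2 + 3*P
(m(4) + 38)**2 = ((2 + 3*4) + 38)**2 = ((2 + 12) + 38)**2 = (14 + 38)**2 = 52**2 = 2704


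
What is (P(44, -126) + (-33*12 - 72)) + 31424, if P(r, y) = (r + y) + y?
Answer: 30748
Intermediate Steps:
P(r, y) = r + 2*y
(P(44, -126) + (-33*12 - 72)) + 31424 = ((44 + 2*(-126)) + (-33*12 - 72)) + 31424 = ((44 - 252) + (-396 - 72)) + 31424 = (-208 - 468) + 31424 = -676 + 31424 = 30748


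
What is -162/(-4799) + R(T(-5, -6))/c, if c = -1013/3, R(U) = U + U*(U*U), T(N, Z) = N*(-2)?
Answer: -14376864/4861387 ≈ -2.9574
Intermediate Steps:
T(N, Z) = -2*N
R(U) = U + U³ (R(U) = U + U*U² = U + U³)
c = -1013/3 (c = -1013*⅓ = -1013/3 ≈ -337.67)
-162/(-4799) + R(T(-5, -6))/c = -162/(-4799) + (-2*(-5) + (-2*(-5))³)/(-1013/3) = -162*(-1/4799) + (10 + 10³)*(-3/1013) = 162/4799 + (10 + 1000)*(-3/1013) = 162/4799 + 1010*(-3/1013) = 162/4799 - 3030/1013 = -14376864/4861387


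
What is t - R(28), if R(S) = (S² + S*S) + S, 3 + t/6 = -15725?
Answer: -95964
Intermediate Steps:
t = -94368 (t = -18 + 6*(-15725) = -18 - 94350 = -94368)
R(S) = S + 2*S² (R(S) = (S² + S²) + S = 2*S² + S = S + 2*S²)
t - R(28) = -94368 - 28*(1 + 2*28) = -94368 - 28*(1 + 56) = -94368 - 28*57 = -94368 - 1*1596 = -94368 - 1596 = -95964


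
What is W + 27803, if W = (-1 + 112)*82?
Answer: 36905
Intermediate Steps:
W = 9102 (W = 111*82 = 9102)
W + 27803 = 9102 + 27803 = 36905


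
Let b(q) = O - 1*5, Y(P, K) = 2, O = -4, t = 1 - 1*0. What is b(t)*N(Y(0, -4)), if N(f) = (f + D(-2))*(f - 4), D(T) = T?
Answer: 0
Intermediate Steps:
t = 1 (t = 1 + 0 = 1)
b(q) = -9 (b(q) = -4 - 1*5 = -4 - 5 = -9)
N(f) = (-4 + f)*(-2 + f) (N(f) = (f - 2)*(f - 4) = (-2 + f)*(-4 + f) = (-4 + f)*(-2 + f))
b(t)*N(Y(0, -4)) = -9*(8 + 2**2 - 6*2) = -9*(8 + 4 - 12) = -9*0 = 0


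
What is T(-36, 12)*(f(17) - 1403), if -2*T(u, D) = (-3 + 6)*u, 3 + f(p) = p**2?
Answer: -60318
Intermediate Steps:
f(p) = -3 + p**2
T(u, D) = -3*u/2 (T(u, D) = -(-3 + 6)*u/2 = -3*u/2)
T(-36, 12)*(f(17) - 1403) = (-3/2*(-36))*((-3 + 17**2) - 1403) = 54*((-3 + 289) - 1403) = 54*(286 - 1403) = 54*(-1117) = -60318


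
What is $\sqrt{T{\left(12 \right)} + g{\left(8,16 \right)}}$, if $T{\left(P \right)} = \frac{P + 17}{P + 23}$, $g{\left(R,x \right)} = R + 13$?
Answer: $\frac{2 \sqrt{6685}}{35} \approx 4.6721$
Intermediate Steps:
$g{\left(R,x \right)} = 13 + R$
$T{\left(P \right)} = \frac{17 + P}{23 + P}$
$\sqrt{T{\left(12 \right)} + g{\left(8,16 \right)}} = \sqrt{\frac{17 + 12}{23 + 12} + \left(13 + 8\right)} = \sqrt{\frac{1}{35} \cdot 29 + 21} = \sqrt{\frac{29}{35} + 21} = \sqrt{\frac{764}{35}} = \frac{2 \sqrt{6685}}{35}$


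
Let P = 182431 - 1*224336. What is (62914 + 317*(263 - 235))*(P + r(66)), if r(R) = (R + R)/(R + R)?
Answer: -3008288160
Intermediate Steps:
r(R) = 1 (r(R) = (2*R)/((2*R)) = (2*R)*(1/(2*R)) = 1)
P = -41905 (P = 182431 - 224336 = -41905)
(62914 + 317*(263 - 235))*(P + r(66)) = (62914 + 317*(263 - 235))*(-41905 + 1) = (62914 + 317*28)*(-41904) = (62914 + 8876)*(-41904) = 71790*(-41904) = -3008288160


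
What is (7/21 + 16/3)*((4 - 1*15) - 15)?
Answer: -442/3 ≈ -147.33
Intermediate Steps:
(7/21 + 16/3)*((4 - 1*15) - 15) = (7*(1/21) + 16*(1/3))*((4 - 15) - 15) = (1/3 + 16/3)*(-11 - 15) = (17/3)*(-26) = -442/3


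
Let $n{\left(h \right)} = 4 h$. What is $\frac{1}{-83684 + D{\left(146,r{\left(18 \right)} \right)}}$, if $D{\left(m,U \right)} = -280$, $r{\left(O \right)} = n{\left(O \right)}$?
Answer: $- \frac{1}{83964} \approx -1.191 \cdot 10^{-5}$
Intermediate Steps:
$r{\left(O \right)} = 4 O$
$\frac{1}{-83684 + D{\left(146,r{\left(18 \right)} \right)}} = \frac{1}{-83684 - 280} = \frac{1}{-83964} = - \frac{1}{83964}$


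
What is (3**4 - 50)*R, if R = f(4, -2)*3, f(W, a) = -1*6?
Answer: -558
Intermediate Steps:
f(W, a) = -6
R = -18 (R = -6*3 = -18)
(3**4 - 50)*R = (3**4 - 50)*(-18) = (81 - 50)*(-18) = 31*(-18) = -558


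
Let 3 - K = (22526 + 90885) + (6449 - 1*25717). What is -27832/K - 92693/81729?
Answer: -179206597/213721335 ≈ -0.83851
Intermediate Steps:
K = -94140 (K = 3 - ((22526 + 90885) + (6449 - 1*25717)) = 3 - (113411 + (6449 - 25717)) = 3 - (113411 - 19268) = 3 - 1*94143 = 3 - 94143 = -94140)
-27832/K - 92693/81729 = -27832/(-94140) - 92693/81729 = -27832*(-1/94140) - 92693*1/81729 = 6958/23535 - 92693/81729 = -179206597/213721335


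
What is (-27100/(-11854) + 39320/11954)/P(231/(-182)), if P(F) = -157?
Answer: -197513170/5561831603 ≈ -0.035512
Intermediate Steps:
(-27100/(-11854) + 39320/11954)/P(231/(-182)) = (-27100/(-11854) + 39320/11954)/(-157) = (-27100*(-1/11854) + 39320*(1/11954))*(-1/157) = (13550/5927 + 19660/5977)*(-1/157) = (197513170/35425679)*(-1/157) = -197513170/5561831603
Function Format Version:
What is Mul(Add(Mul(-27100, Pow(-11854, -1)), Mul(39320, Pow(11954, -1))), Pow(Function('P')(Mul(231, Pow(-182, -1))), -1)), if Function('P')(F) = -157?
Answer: Rational(-197513170, 5561831603) ≈ -0.035512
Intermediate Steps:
Mul(Add(Mul(-27100, Pow(-11854, -1)), Mul(39320, Pow(11954, -1))), Pow(Function('P')(Mul(231, Pow(-182, -1))), -1)) = Mul(Add(Mul(-27100, Pow(-11854, -1)), Mul(39320, Pow(11954, -1))), Pow(-157, -1)) = Mul(Add(Mul(-27100, Rational(-1, 11854)), Mul(39320, Rational(1, 11954))), Rational(-1, 157)) = Mul(Add(Rational(13550, 5927), Rational(19660, 5977)), Rational(-1, 157)) = Mul(Rational(197513170, 35425679), Rational(-1, 157)) = Rational(-197513170, 5561831603)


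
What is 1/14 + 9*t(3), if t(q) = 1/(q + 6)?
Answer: 15/14 ≈ 1.0714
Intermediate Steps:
t(q) = 1/(6 + q)
1/14 + 9*t(3) = 1/14 + 9/(6 + 3) = 1/14 + 9/9 = 1/14 + 9*(⅑) = 1/14 + 1 = 15/14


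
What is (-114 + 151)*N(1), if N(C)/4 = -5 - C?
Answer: -888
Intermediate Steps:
N(C) = -20 - 4*C (N(C) = 4*(-5 - C) = -20 - 4*C)
(-114 + 151)*N(1) = (-114 + 151)*(-20 - 4*1) = 37*(-20 - 4) = 37*(-24) = -888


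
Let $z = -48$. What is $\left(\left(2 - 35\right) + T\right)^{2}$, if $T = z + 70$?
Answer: $121$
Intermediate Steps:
$T = 22$ ($T = -48 + 70 = 22$)
$\left(\left(2 - 35\right) + T\right)^{2} = \left(\left(2 - 35\right) + 22\right)^{2} = \left(-33 + 22\right)^{2} = \left(-11\right)^{2} = 121$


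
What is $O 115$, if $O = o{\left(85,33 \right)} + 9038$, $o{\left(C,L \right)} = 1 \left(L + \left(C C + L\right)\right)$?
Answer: $1877835$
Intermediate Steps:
$o{\left(C,L \right)} = C^{2} + 2 L$ ($o{\left(C,L \right)} = 1 \left(L + \left(C^{2} + L\right)\right) = 1 \left(L + \left(L + C^{2}\right)\right) = 1 \left(C^{2} + 2 L\right) = C^{2} + 2 L$)
$O = 16329$ ($O = \left(85^{2} + 2 \cdot 33\right) + 9038 = \left(7225 + 66\right) + 9038 = 7291 + 9038 = 16329$)
$O 115 = 16329 \cdot 115 = 1877835$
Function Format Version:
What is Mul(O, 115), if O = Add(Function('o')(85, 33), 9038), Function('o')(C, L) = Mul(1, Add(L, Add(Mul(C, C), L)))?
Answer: 1877835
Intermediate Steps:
Function('o')(C, L) = Add(Pow(C, 2), Mul(2, L)) (Function('o')(C, L) = Mul(1, Add(L, Add(Pow(C, 2), L))) = Mul(1, Add(L, Add(L, Pow(C, 2)))) = Mul(1, Add(Pow(C, 2), Mul(2, L))) = Add(Pow(C, 2), Mul(2, L)))
O = 16329 (O = Add(Add(Pow(85, 2), Mul(2, 33)), 9038) = Add(Add(7225, 66), 9038) = Add(7291, 9038) = 16329)
Mul(O, 115) = Mul(16329, 115) = 1877835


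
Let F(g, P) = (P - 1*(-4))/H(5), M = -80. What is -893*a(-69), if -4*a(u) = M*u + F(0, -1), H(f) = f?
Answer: 24649479/20 ≈ 1.2325e+6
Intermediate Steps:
F(g, P) = ⅘ + P/5 (F(g, P) = (P - 1*(-4))/5 = (P + 4)*(⅕) = (4 + P)*(⅕) = ⅘ + P/5)
a(u) = -3/20 + 20*u (a(u) = -(-80*u + (⅘ + (⅕)*(-1)))/4 = -(-80*u + (⅘ - ⅕))/4 = -(-80*u + ⅗)/4 = -(⅗ - 80*u)/4 = -3/20 + 20*u)
-893*a(-69) = -893*(-3/20 + 20*(-69)) = -893*(-3/20 - 1380) = -893*(-27603/20) = 24649479/20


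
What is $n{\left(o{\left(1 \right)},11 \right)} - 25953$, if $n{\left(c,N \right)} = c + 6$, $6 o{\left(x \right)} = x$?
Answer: $- \frac{155681}{6} \approx -25947.0$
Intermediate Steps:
$o{\left(x \right)} = \frac{x}{6}$
$n{\left(c,N \right)} = 6 + c$
$n{\left(o{\left(1 \right)},11 \right)} - 25953 = \left(6 + \frac{1}{6} \cdot 1\right) - 25953 = \left(6 + \frac{1}{6}\right) - 25953 = \frac{37}{6} - 25953 = - \frac{155681}{6}$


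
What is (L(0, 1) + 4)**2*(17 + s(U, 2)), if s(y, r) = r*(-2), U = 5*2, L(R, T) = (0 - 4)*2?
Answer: 208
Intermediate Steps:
L(R, T) = -8 (L(R, T) = -4*2 = -8)
U = 10
s(y, r) = -2*r
(L(0, 1) + 4)**2*(17 + s(U, 2)) = (-8 + 4)**2*(17 - 2*2) = (-4)**2*(17 - 4) = 16*13 = 208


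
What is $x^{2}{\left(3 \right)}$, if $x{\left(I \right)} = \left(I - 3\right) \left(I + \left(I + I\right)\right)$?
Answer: $0$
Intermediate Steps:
$x{\left(I \right)} = 3 I \left(-3 + I\right)$ ($x{\left(I \right)} = \left(-3 + I\right) \left(I + 2 I\right) = \left(-3 + I\right) 3 I = 3 I \left(-3 + I\right)$)
$x^{2}{\left(3 \right)} = \left(3 \cdot 3 \left(-3 + 3\right)\right)^{2} = \left(3 \cdot 3 \cdot 0\right)^{2} = 0^{2} = 0$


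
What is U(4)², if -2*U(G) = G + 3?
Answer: 49/4 ≈ 12.250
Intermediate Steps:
U(G) = -3/2 - G/2 (U(G) = -(G + 3)/2 = -(3 + G)/2 = -3/2 - G/2)
U(4)² = (-3/2 - ½*4)² = (-3/2 - 2)² = (-7/2)² = 49/4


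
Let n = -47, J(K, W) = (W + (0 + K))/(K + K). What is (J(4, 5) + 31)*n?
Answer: -12079/8 ≈ -1509.9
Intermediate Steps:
J(K, W) = (K + W)/(2*K) (J(K, W) = (W + K)/((2*K)) = (K + W)*(1/(2*K)) = (K + W)/(2*K))
(J(4, 5) + 31)*n = ((1/2)*(4 + 5)/4 + 31)*(-47) = ((1/2)*(1/4)*9 + 31)*(-47) = (9/8 + 31)*(-47) = (257/8)*(-47) = -12079/8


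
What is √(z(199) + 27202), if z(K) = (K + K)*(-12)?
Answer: √22426 ≈ 149.75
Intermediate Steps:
z(K) = -24*K (z(K) = (2*K)*(-12) = -24*K)
√(z(199) + 27202) = √(-24*199 + 27202) = √(-4776 + 27202) = √22426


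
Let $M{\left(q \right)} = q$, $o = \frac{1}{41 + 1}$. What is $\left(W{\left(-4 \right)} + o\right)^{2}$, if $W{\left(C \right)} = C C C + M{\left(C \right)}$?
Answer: $\frac{8151025}{1764} \approx 4620.8$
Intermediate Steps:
$o = \frac{1}{42} \approx 0.02381$
$W{\left(C \right)} = C + C^{3}$ ($W{\left(C \right)} = C C C + C = C^{2} C + C = C^{3} + C = C + C^{3}$)
$\left(W{\left(-4 \right)} + o\right)^{2} = \left(\left(-4 + \left(-4\right)^{3}\right) + \frac{1}{42}\right)^{2} = \left(\left(-4 - 64\right) + \frac{1}{42}\right)^{2} = \left(-68 + \frac{1}{42}\right)^{2} = \left(- \frac{2855}{42}\right)^{2} = \frac{8151025}{1764}$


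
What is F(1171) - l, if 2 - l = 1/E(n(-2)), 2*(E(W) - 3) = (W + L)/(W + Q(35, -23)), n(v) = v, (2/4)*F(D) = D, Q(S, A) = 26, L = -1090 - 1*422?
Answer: 1602876/685 ≈ 2340.0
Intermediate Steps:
L = -1512 (L = -1090 - 422 = -1512)
F(D) = 2*D
E(W) = 3 + (-1512 + W)/(2*(26 + W)) (E(W) = 3 + ((W - 1512)/(W + 26))/2 = 3 + ((-1512 + W)/(26 + W))/2 = 3 + (-1512 + W)/(2*(26 + W)))
l = 1394/685 (l = 2 - 1/((-1356 + 7*(-2))/(2*(26 - 2))) = 2 - 1/((½)*(-1356 - 14)/24) = 2 - 1/((½)*(1/24)*(-1370)) = 2 - 1/(-685/24) = 2 - 1*(-24/685) = 2 + 24/685 = 1394/685 ≈ 2.0350)
F(1171) - l = 2*1171 - 1*1394/685 = 2342 - 1394/685 = 1602876/685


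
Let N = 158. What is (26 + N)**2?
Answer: 33856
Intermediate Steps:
(26 + N)**2 = (26 + 158)**2 = 184**2 = 33856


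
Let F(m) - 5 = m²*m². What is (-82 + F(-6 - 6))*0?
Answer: 0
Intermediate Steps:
F(m) = 5 + m⁴ (F(m) = 5 + m²*m² = 5 + m⁴)
(-82 + F(-6 - 6))*0 = (-82 + (5 + (-6 - 6)⁴))*0 = (-82 + (5 + (-12)⁴))*0 = (-82 + (5 + 20736))*0 = (-82 + 20741)*0 = 20659*0 = 0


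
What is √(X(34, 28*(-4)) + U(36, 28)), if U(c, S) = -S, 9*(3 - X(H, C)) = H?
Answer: I*√259/3 ≈ 5.3645*I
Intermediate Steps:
X(H, C) = 3 - H/9
√(X(34, 28*(-4)) + U(36, 28)) = √((3 - ⅑*34) - 1*28) = √((3 - 34/9) - 28) = √(-7/9 - 28) = √(-259/9) = I*√259/3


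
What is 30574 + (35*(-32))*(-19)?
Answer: 51854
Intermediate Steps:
30574 + (35*(-32))*(-19) = 30574 - 1120*(-19) = 30574 + 21280 = 51854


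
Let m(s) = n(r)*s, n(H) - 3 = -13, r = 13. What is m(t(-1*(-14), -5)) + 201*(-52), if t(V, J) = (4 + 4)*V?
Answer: -11572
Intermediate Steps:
n(H) = -10 (n(H) = 3 - 13 = -10)
t(V, J) = 8*V
m(s) = -10*s
m(t(-1*(-14), -5)) + 201*(-52) = -80*(-1*(-14)) + 201*(-52) = -80*14 - 10452 = -10*112 - 10452 = -1120 - 10452 = -11572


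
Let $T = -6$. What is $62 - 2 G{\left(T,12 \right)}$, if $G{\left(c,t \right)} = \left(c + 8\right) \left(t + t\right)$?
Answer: $-34$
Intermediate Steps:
$G{\left(c,t \right)} = 2 t \left(8 + c\right)$ ($G{\left(c,t \right)} = \left(8 + c\right) 2 t = 2 t \left(8 + c\right)$)
$62 - 2 G{\left(T,12 \right)} = 62 - 2 \cdot 2 \cdot 12 \left(8 - 6\right) = 62 - 2 \cdot 2 \cdot 12 \cdot 2 = 62 - 96 = -34$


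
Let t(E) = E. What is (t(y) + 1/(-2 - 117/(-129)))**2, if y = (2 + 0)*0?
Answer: 1849/2209 ≈ 0.83703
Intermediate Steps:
y = 0 (y = 2*0 = 0)
(t(y) + 1/(-2 - 117/(-129)))**2 = (0 + 1/(-2 - 117/(-129)))**2 = (0 + 1/(-2 - 117*(-1/129)))**2 = (0 + 1/(-2 + 39/43))**2 = (0 + 1/(-47/43))**2 = (0 - 43/47)**2 = (-43/47)**2 = 1849/2209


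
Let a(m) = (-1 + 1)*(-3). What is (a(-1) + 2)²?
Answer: 4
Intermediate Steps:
a(m) = 0 (a(m) = 0*(-3) = 0)
(a(-1) + 2)² = (0 + 2)² = 2² = 4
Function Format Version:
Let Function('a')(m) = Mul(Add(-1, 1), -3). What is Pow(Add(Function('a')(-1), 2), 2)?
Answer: 4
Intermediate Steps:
Function('a')(m) = 0 (Function('a')(m) = Mul(0, -3) = 0)
Pow(Add(Function('a')(-1), 2), 2) = Pow(Add(0, 2), 2) = Pow(2, 2) = 4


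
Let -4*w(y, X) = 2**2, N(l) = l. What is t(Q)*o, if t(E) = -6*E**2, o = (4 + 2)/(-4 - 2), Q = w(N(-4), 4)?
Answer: 6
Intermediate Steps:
w(y, X) = -1 (w(y, X) = -1/4*2**2 = -1/4*4 = -1)
Q = -1
o = -1 (o = 6/(-6) = 6*(-1/6) = -1)
t(Q)*o = -6*(-1)**2*(-1) = -6*1*(-1) = -6*(-1) = 6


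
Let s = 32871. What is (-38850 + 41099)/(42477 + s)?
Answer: 173/5796 ≈ 0.029848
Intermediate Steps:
(-38850 + 41099)/(42477 + s) = (-38850 + 41099)/(42477 + 32871) = 2249/75348 = 2249*(1/75348) = 173/5796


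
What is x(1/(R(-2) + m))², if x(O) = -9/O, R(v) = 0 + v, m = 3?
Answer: 81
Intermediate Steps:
R(v) = v
x(1/(R(-2) + m))² = (-9/(1/(-2 + 3)))² = (-9/(1/1))² = (-9/1)² = (-9*1)² = (-9)² = 81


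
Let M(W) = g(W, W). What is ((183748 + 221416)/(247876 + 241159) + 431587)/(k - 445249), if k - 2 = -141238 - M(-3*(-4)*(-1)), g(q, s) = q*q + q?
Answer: -211061553709/286876244595 ≈ -0.73572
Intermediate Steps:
g(q, s) = q + q**2 (g(q, s) = q**2 + q = q + q**2)
M(W) = W*(1 + W)
k = -141368 (k = 2 + (-141238 - -3*(-4)*(-1)*(1 - 3*(-4)*(-1))) = 2 + (-141238 - 12*(-1)*(1 + 12*(-1))) = 2 + (-141238 - (-12)*(1 - 12)) = 2 + (-141238 - (-12)*(-11)) = 2 + (-141238 - 1*132) = 2 + (-141238 - 132) = 2 - 141370 = -141368)
((183748 + 221416)/(247876 + 241159) + 431587)/(k - 445249) = ((183748 + 221416)/(247876 + 241159) + 431587)/(-141368 - 445249) = (405164/489035 + 431587)/(-586617) = (405164*(1/489035) + 431587)*(-1/586617) = (405164/489035 + 431587)*(-1/586617) = (211061553709/489035)*(-1/586617) = -211061553709/286876244595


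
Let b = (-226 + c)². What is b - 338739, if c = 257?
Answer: -337778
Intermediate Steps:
b = 961 (b = (-226 + 257)² = 31² = 961)
b - 338739 = 961 - 338739 = -337778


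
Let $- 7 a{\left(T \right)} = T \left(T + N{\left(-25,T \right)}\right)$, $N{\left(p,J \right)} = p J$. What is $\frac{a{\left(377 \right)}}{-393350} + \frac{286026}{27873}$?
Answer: $\frac{6074393078}{673218525} \approx 9.0229$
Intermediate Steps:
$N{\left(p,J \right)} = J p$
$a{\left(T \right)} = \frac{24 T^{2}}{7}$ ($a{\left(T \right)} = - \frac{T \left(T + T \left(-25\right)\right)}{7} = - \frac{T \left(T - 25 T\right)}{7} = - \frac{T \left(- 24 T\right)}{7} = - \frac{\left(-24\right) T^{2}}{7} = \frac{24 T^{2}}{7}$)
$\frac{a{\left(377 \right)}}{-393350} + \frac{286026}{27873} = \frac{\frac{24}{7} \cdot 377^{2}}{-393350} + \frac{286026}{27873} = \frac{24}{7} \cdot 142129 \left(- \frac{1}{393350}\right) + 286026 \cdot \frac{1}{27873} = \frac{3411096}{7} \left(- \frac{1}{393350}\right) + \frac{5018}{489} = - \frac{1705548}{1376725} + \frac{5018}{489} = \frac{6074393078}{673218525}$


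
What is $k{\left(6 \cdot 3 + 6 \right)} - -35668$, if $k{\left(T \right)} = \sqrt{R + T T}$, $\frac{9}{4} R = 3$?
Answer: $35668 + \frac{2 \sqrt{1299}}{3} \approx 35692.0$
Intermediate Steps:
$R = \frac{4}{3}$ ($R = \frac{4}{9} \cdot 3 = \frac{4}{3} \approx 1.3333$)
$k{\left(T \right)} = \sqrt{\frac{4}{3} + T^{2}}$ ($k{\left(T \right)} = \sqrt{\frac{4}{3} + T T} = \sqrt{\frac{4}{3} + T^{2}}$)
$k{\left(6 \cdot 3 + 6 \right)} - -35668 = \frac{\sqrt{12 + 9 \left(6 \cdot 3 + 6\right)^{2}}}{3} - -35668 = \frac{\sqrt{12 + 9 \left(18 + 6\right)^{2}}}{3} + 35668 = \frac{\sqrt{12 + 9 \cdot 24^{2}}}{3} + 35668 = \frac{\sqrt{12 + 9 \cdot 576}}{3} + 35668 = \frac{\sqrt{12 + 5184}}{3} + 35668 = \frac{\sqrt{5196}}{3} + 35668 = \frac{2 \sqrt{1299}}{3} + 35668 = 35668 + \frac{2 \sqrt{1299}}{3}$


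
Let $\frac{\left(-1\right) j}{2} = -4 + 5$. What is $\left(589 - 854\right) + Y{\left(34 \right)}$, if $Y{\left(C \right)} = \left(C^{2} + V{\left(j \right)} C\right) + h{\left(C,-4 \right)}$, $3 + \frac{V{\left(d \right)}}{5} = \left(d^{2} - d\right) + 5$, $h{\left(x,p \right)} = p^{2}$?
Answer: $2267$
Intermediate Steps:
$j = -2$ ($j = - 2 \left(-4 + 5\right) = \left(-2\right) 1 = -2$)
$V{\left(d \right)} = 10 - 5 d + 5 d^{2}$ ($V{\left(d \right)} = -15 + 5 \left(\left(d^{2} - d\right) + 5\right) = -15 + 5 \left(5 + d^{2} - d\right) = -15 + \left(25 - 5 d + 5 d^{2}\right) = 10 - 5 d + 5 d^{2}$)
$Y{\left(C \right)} = 16 + C^{2} + 40 C$ ($Y{\left(C \right)} = \left(C^{2} + \left(10 - -10 + 5 \left(-2\right)^{2}\right) C\right) + \left(-4\right)^{2} = \left(C^{2} + \left(10 + 10 + 5 \cdot 4\right) C\right) + 16 = \left(C^{2} + \left(10 + 10 + 20\right) C\right) + 16 = \left(C^{2} + 40 C\right) + 16 = 16 + C^{2} + 40 C$)
$\left(589 - 854\right) + Y{\left(34 \right)} = \left(589 - 854\right) + \left(16 + 34^{2} + 40 \cdot 34\right) = -265 + \left(16 + 1156 + 1360\right) = -265 + 2532 = 2267$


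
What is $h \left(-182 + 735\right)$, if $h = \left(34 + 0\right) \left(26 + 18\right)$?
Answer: $827288$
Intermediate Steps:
$h = 1496$ ($h = 34 \cdot 44 = 1496$)
$h \left(-182 + 735\right) = 1496 \left(-182 + 735\right) = 1496 \cdot 553 = 827288$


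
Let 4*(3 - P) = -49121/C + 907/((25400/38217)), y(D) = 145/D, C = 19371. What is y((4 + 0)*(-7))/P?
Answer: 71343393000/4650110588543 ≈ 0.015342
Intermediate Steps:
P = -664301512649/1968093600 (P = 3 - (-49121/19371 + 907/((25400/38217)))/4 = 3 - (-49121*1/19371 + 907/((25400*(1/38217))))/4 = 3 - (-49121/19371 + 907/(25400/38217))/4 = 3 - (-49121/19371 + 907*(38217/25400))/4 = 3 - (-49121/19371 + 34662819/25400)/4 = 3 - 1/4*670205793449/492023400 = 3 - 670205793449/1968093600 = -664301512649/1968093600 ≈ -337.54)
y((4 + 0)*(-7))/P = (145/(((4 + 0)*(-7))))/(-664301512649/1968093600) = (145/((4*(-7))))*(-1968093600/664301512649) = (145/(-28))*(-1968093600/664301512649) = (145*(-1/28))*(-1968093600/664301512649) = -145/28*(-1968093600/664301512649) = 71343393000/4650110588543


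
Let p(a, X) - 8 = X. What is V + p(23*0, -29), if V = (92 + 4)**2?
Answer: 9195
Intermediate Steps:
p(a, X) = 8 + X
V = 9216 (V = 96**2 = 9216)
V + p(23*0, -29) = 9216 + (8 - 29) = 9216 - 21 = 9195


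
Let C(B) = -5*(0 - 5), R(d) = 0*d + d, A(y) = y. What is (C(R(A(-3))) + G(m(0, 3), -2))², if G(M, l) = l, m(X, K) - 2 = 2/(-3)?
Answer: 529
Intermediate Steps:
m(X, K) = 4/3 (m(X, K) = 2 + 2/(-3) = 2 + 2*(-⅓) = 2 - ⅔ = 4/3)
R(d) = d (R(d) = 0 + d = d)
C(B) = 25 (C(B) = -5*(-5) = 25)
(C(R(A(-3))) + G(m(0, 3), -2))² = (25 - 2)² = 23² = 529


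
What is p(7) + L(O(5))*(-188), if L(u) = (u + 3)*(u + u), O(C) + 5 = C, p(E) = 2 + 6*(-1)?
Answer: -4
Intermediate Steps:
p(E) = -4 (p(E) = 2 - 6 = -4)
O(C) = -5 + C
L(u) = 2*u*(3 + u) (L(u) = (3 + u)*(2*u) = 2*u*(3 + u))
p(7) + L(O(5))*(-188) = -4 + (2*(-5 + 5)*(3 + (-5 + 5)))*(-188) = -4 + (2*0*(3 + 0))*(-188) = -4 + (2*0*3)*(-188) = -4 + 0*(-188) = -4 + 0 = -4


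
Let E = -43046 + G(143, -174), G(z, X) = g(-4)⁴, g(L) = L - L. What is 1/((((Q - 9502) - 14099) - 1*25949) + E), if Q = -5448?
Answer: -1/98044 ≈ -1.0199e-5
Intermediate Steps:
g(L) = 0
G(z, X) = 0 (G(z, X) = 0⁴ = 0)
E = -43046 (E = -43046 + 0 = -43046)
1/((((Q - 9502) - 14099) - 1*25949) + E) = 1/((((-5448 - 9502) - 14099) - 1*25949) - 43046) = 1/(((-14950 - 14099) - 25949) - 43046) = 1/((-29049 - 25949) - 43046) = 1/(-54998 - 43046) = 1/(-98044) = -1/98044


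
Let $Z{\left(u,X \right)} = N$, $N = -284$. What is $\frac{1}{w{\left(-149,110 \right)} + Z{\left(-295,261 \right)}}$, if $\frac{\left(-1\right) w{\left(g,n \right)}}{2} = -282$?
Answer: $\frac{1}{280} \approx 0.0035714$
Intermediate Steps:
$Z{\left(u,X \right)} = -284$
$w{\left(g,n \right)} = 564$ ($w{\left(g,n \right)} = \left(-2\right) \left(-282\right) = 564$)
$\frac{1}{w{\left(-149,110 \right)} + Z{\left(-295,261 \right)}} = \frac{1}{564 - 284} = \frac{1}{280}$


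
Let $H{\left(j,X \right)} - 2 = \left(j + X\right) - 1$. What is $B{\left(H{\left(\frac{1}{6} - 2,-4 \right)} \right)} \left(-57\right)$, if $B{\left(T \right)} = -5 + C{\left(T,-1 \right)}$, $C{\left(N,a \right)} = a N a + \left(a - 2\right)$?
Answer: $\frac{1463}{2} \approx 731.5$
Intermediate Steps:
$C{\left(N,a \right)} = -2 + a + N a^{2}$ ($C{\left(N,a \right)} = N a a + \left(a - 2\right) = N a^{2} + \left(-2 + a\right) = -2 + a + N a^{2}$)
$H{\left(j,X \right)} = 1 + X + j$ ($H{\left(j,X \right)} = 2 - \left(1 - X - j\right) = 2 + \left(-1 + X + j\right) = 1 + X + j$)
$B{\left(T \right)} = -8 + T$ ($B{\left(T \right)} = -5 - \left(3 - T \left(-1\right)^{2}\right) = -5 - \left(3 - T 1\right) = -5 - \left(3 - T\right) = -5 + \left(-3 + T\right) = -8 + T$)
$B{\left(H{\left(\frac{1}{6} - 2,-4 \right)} \right)} \left(-57\right) = \left(-8 - \left(5 - \frac{1}{6}\right)\right) \left(-57\right) = \left(-8 + \left(1 - 4 + \left(\frac{1}{6} - 2\right)\right)\right) \left(-57\right) = \left(-8 - \frac{29}{6}\right) \left(-57\right) = \left(- \frac{77}{6}\right) \left(-57\right) = \frac{1463}{2}$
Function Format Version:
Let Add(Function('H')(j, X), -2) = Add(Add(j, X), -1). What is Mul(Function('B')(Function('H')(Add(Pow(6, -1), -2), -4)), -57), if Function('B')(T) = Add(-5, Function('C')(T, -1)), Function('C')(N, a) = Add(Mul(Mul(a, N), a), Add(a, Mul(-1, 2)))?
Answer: Rational(1463, 2) ≈ 731.50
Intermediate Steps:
Function('C')(N, a) = Add(-2, a, Mul(N, Pow(a, 2))) (Function('C')(N, a) = Add(Mul(Mul(N, a), a), Add(a, -2)) = Add(Mul(N, Pow(a, 2)), Add(-2, a)) = Add(-2, a, Mul(N, Pow(a, 2))))
Function('H')(j, X) = Add(1, X, j) (Function('H')(j, X) = Add(2, Add(Add(j, X), -1)) = Add(2, Add(Add(X, j), -1)) = Add(2, Add(-1, X, j)) = Add(1, X, j))
Function('B')(T) = Add(-8, T) (Function('B')(T) = Add(-5, Add(-2, -1, Mul(T, Pow(-1, 2)))) = Add(-5, Add(-2, -1, Mul(T, 1))) = Add(-5, Add(-2, -1, T)) = Add(-5, Add(-3, T)) = Add(-8, T))
Mul(Function('B')(Function('H')(Add(Pow(6, -1), -2), -4)), -57) = Mul(Add(-8, Add(1, -4, Add(Pow(6, -1), -2))), -57) = Mul(Add(-8, Add(1, -4, Add(Rational(1, 6), -2))), -57) = Mul(Add(-8, Add(1, -4, Rational(-11, 6))), -57) = Mul(Add(-8, Rational(-29, 6)), -57) = Mul(Rational(-77, 6), -57) = Rational(1463, 2)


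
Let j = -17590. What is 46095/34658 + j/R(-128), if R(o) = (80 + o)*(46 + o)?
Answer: -107051075/34103472 ≈ -3.1390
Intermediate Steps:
R(o) = (46 + o)*(80 + o)
46095/34658 + j/R(-128) = 46095/34658 - 17590/(3680 + (-128)² + 126*(-128)) = 46095*(1/34658) - 17590/(3680 + 16384 - 16128) = 46095/34658 - 17590/3936 = 46095/34658 - 17590*1/3936 = 46095/34658 - 8795/1968 = -107051075/34103472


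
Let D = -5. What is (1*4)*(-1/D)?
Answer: ⅘ ≈ 0.80000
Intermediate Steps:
(1*4)*(-1/D) = (1*4)*(-1/(-5)) = 4*(-1*(-⅕)) = 4*(⅕) = ⅘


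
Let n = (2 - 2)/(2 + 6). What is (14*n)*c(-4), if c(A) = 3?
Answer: 0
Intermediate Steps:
n = 0 (n = 0/8 = 0*(1/8) = 0)
(14*n)*c(-4) = (14*0)*3 = 0*3 = 0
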